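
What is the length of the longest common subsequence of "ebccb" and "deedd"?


LCS of "ebccb" and "deedd"
DP table:
           d    e    e    d    d
      0    0    0    0    0    0
  e   0    0    1    1    1    1
  b   0    0    1    1    1    1
  c   0    0    1    1    1    1
  c   0    0    1    1    1    1
  b   0    0    1    1    1    1
LCS length = dp[5][5] = 1

1


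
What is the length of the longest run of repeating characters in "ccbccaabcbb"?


Input: "ccbccaabcbb"
Scanning for longest run:
  Position 1 ('c'): continues run of 'c', length=2
  Position 2 ('b'): new char, reset run to 1
  Position 3 ('c'): new char, reset run to 1
  Position 4 ('c'): continues run of 'c', length=2
  Position 5 ('a'): new char, reset run to 1
  Position 6 ('a'): continues run of 'a', length=2
  Position 7 ('b'): new char, reset run to 1
  Position 8 ('c'): new char, reset run to 1
  Position 9 ('b'): new char, reset run to 1
  Position 10 ('b'): continues run of 'b', length=2
Longest run: 'c' with length 2

2


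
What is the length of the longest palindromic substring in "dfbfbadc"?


Input: "dfbfbadc"
Checking substrings for palindromes:
  [1:4] "fbf" (len 3) => palindrome
  [2:5] "bfb" (len 3) => palindrome
Longest palindromic substring: "fbf" with length 3

3


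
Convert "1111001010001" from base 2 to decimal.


Input: "1111001010001" in base 2
Positional expansion:
  Digit '1' (value 1) x 2^12 = 4096
  Digit '1' (value 1) x 2^11 = 2048
  Digit '1' (value 1) x 2^10 = 1024
  Digit '1' (value 1) x 2^9 = 512
  Digit '0' (value 0) x 2^8 = 0
  Digit '0' (value 0) x 2^7 = 0
  Digit '1' (value 1) x 2^6 = 64
  Digit '0' (value 0) x 2^5 = 0
  Digit '1' (value 1) x 2^4 = 16
  Digit '0' (value 0) x 2^3 = 0
  Digit '0' (value 0) x 2^2 = 0
  Digit '0' (value 0) x 2^1 = 0
  Digit '1' (value 1) x 2^0 = 1
Sum = 7761

7761


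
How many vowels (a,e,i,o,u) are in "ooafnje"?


Input: ooafnje
Checking each character:
  'o' at position 0: vowel (running total: 1)
  'o' at position 1: vowel (running total: 2)
  'a' at position 2: vowel (running total: 3)
  'f' at position 3: consonant
  'n' at position 4: consonant
  'j' at position 5: consonant
  'e' at position 6: vowel (running total: 4)
Total vowels: 4

4


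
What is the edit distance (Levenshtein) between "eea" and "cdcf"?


Computing edit distance: "eea" -> "cdcf"
DP table:
           c    d    c    f
      0    1    2    3    4
  e   1    1    2    3    4
  e   2    2    2    3    4
  a   3    3    3    3    4
Edit distance = dp[3][4] = 4

4


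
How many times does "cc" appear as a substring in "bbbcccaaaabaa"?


Searching for "cc" in "bbbcccaaaabaa"
Scanning each position:
  Position 0: "bb" => no
  Position 1: "bb" => no
  Position 2: "bc" => no
  Position 3: "cc" => MATCH
  Position 4: "cc" => MATCH
  Position 5: "ca" => no
  Position 6: "aa" => no
  Position 7: "aa" => no
  Position 8: "aa" => no
  Position 9: "ab" => no
  Position 10: "ba" => no
  Position 11: "aa" => no
Total occurrences: 2

2


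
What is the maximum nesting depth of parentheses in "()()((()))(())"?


Input: "()()((()))(())"
Tracking depth:
  Position 0 '(': depth becomes 1
  Position 1 ')': depth becomes 0
  Position 2 '(': depth becomes 1
  Position 3 ')': depth becomes 0
  Position 4 '(': depth becomes 1
  Position 5 '(': depth becomes 2
  Position 6 '(': depth becomes 3
  Position 7 ')': depth becomes 2
  Position 8 ')': depth becomes 1
  Position 9 ')': depth becomes 0
  Position 10 '(': depth becomes 1
  Position 11 '(': depth becomes 2
  Position 12 ')': depth becomes 1
  Position 13 ')': depth becomes 0
Maximum depth reached: 3

3


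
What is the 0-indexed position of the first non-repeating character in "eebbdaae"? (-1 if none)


Input: eebbdaae
Character frequencies:
  'a': 2
  'b': 2
  'd': 1
  'e': 3
Scanning left to right for freq == 1:
  Position 0 ('e'): freq=3, skip
  Position 1 ('e'): freq=3, skip
  Position 2 ('b'): freq=2, skip
  Position 3 ('b'): freq=2, skip
  Position 4 ('d'): unique! => answer = 4

4


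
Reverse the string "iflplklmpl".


Input: iflplklmpl
Reading characters right to left:
  Position 9: 'l'
  Position 8: 'p'
  Position 7: 'm'
  Position 6: 'l'
  Position 5: 'k'
  Position 4: 'l'
  Position 3: 'p'
  Position 2: 'l'
  Position 1: 'f'
  Position 0: 'i'
Reversed: lpmlklplfi

lpmlklplfi


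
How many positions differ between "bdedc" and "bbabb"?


Comparing "bdedc" and "bbabb" position by position:
  Position 0: 'b' vs 'b' => same
  Position 1: 'd' vs 'b' => DIFFER
  Position 2: 'e' vs 'a' => DIFFER
  Position 3: 'd' vs 'b' => DIFFER
  Position 4: 'c' vs 'b' => DIFFER
Positions that differ: 4

4


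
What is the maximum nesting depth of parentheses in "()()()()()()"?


Input: "()()()()()()"
Tracking depth:
  Position 0 '(': depth becomes 1
  Position 1 ')': depth becomes 0
  Position 2 '(': depth becomes 1
  Position 3 ')': depth becomes 0
  Position 4 '(': depth becomes 1
  Position 5 ')': depth becomes 0
  Position 6 '(': depth becomes 1
  Position 7 ')': depth becomes 0
  Position 8 '(': depth becomes 1
  Position 9 ')': depth becomes 0
  Position 10 '(': depth becomes 1
  Position 11 ')': depth becomes 0
Maximum depth reached: 1

1


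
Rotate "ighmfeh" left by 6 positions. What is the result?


Input: "ighmfeh", rotate left by 6
First 6 characters: "ighmfe"
Remaining characters: "h"
Concatenate remaining + first: "h" + "ighmfe" = "highmfe"

highmfe


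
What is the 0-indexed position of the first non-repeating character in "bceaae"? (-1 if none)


Input: bceaae
Character frequencies:
  'a': 2
  'b': 1
  'c': 1
  'e': 2
Scanning left to right for freq == 1:
  Position 0 ('b'): unique! => answer = 0

0


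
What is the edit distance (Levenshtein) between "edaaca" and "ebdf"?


Computing edit distance: "edaaca" -> "ebdf"
DP table:
           e    b    d    f
      0    1    2    3    4
  e   1    0    1    2    3
  d   2    1    1    1    2
  a   3    2    2    2    2
  a   4    3    3    3    3
  c   5    4    4    4    4
  a   6    5    5    5    5
Edit distance = dp[6][4] = 5

5


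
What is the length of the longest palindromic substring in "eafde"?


Input: "eafde"
Checking substrings for palindromes:
  No multi-char palindromic substrings found
Longest palindromic substring: "e" with length 1

1


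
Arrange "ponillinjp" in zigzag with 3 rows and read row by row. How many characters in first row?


Zigzag "ponillinjp" into 3 rows:
Placing characters:
  'p' => row 0
  'o' => row 1
  'n' => row 2
  'i' => row 1
  'l' => row 0
  'l' => row 1
  'i' => row 2
  'n' => row 1
  'j' => row 0
  'p' => row 1
Rows:
  Row 0: "plj"
  Row 1: "oilnp"
  Row 2: "ni"
First row length: 3

3


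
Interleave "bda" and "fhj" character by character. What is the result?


Interleaving "bda" and "fhj":
  Position 0: 'b' from first, 'f' from second => "bf"
  Position 1: 'd' from first, 'h' from second => "dh"
  Position 2: 'a' from first, 'j' from second => "aj"
Result: bfdhaj

bfdhaj


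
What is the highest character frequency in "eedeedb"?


Input: eedeedb
Character counts:
  'b': 1
  'd': 2
  'e': 4
Maximum frequency: 4

4


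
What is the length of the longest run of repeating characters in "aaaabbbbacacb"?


Input: "aaaabbbbacacb"
Scanning for longest run:
  Position 1 ('a'): continues run of 'a', length=2
  Position 2 ('a'): continues run of 'a', length=3
  Position 3 ('a'): continues run of 'a', length=4
  Position 4 ('b'): new char, reset run to 1
  Position 5 ('b'): continues run of 'b', length=2
  Position 6 ('b'): continues run of 'b', length=3
  Position 7 ('b'): continues run of 'b', length=4
  Position 8 ('a'): new char, reset run to 1
  Position 9 ('c'): new char, reset run to 1
  Position 10 ('a'): new char, reset run to 1
  Position 11 ('c'): new char, reset run to 1
  Position 12 ('b'): new char, reset run to 1
Longest run: 'a' with length 4

4


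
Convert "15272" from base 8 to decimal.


Input: "15272" in base 8
Positional expansion:
  Digit '1' (value 1) x 8^4 = 4096
  Digit '5' (value 5) x 8^3 = 2560
  Digit '2' (value 2) x 8^2 = 128
  Digit '7' (value 7) x 8^1 = 56
  Digit '2' (value 2) x 8^0 = 2
Sum = 6842

6842


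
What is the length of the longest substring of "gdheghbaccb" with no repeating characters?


Input: "gdheghbaccb"
Sliding window (track last position of each char):
  Position 0 ('g'): window [0,0] length 1 -- new best
  Position 1 ('d'): window [0,1] length 2 -- new best
  Position 2 ('h'): window [0,2] length 3 -- new best
  Position 3 ('e'): window [0,3] length 4 -- new best
  Position 4 ('g'): repeat (last at 0), move window start to 1
  Position 4 ('g'): window [1,4] length 4
  Position 5 ('h'): repeat (last at 2), move window start to 3
  Position 5 ('h'): window [3,5] length 3
  Position 6 ('b'): window [3,6] length 4
  Position 7 ('a'): window [3,7] length 5 -- new best
  Position 8 ('c'): window [3,8] length 6 -- new best
  Position 9 ('c'): repeat (last at 8), move window start to 9
  Position 9 ('c'): window [9,9] length 1
  Position 10 ('b'): window [9,10] length 2
Longest substring with no repeats: "eghbac" with length 6

6


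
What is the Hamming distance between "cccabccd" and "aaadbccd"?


Comparing "cccabccd" and "aaadbccd" position by position:
  Position 0: 'c' vs 'a' => differ
  Position 1: 'c' vs 'a' => differ
  Position 2: 'c' vs 'a' => differ
  Position 3: 'a' vs 'd' => differ
  Position 4: 'b' vs 'b' => same
  Position 5: 'c' vs 'c' => same
  Position 6: 'c' vs 'c' => same
  Position 7: 'd' vs 'd' => same
Total differences (Hamming distance): 4

4


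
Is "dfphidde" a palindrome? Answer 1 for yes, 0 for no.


Input: dfphidde
Reversed: eddihpfd
  Compare pos 0 ('d') with pos 7 ('e'): MISMATCH
  Compare pos 1 ('f') with pos 6 ('d'): MISMATCH
  Compare pos 2 ('p') with pos 5 ('d'): MISMATCH
  Compare pos 3 ('h') with pos 4 ('i'): MISMATCH
Result: not a palindrome

0


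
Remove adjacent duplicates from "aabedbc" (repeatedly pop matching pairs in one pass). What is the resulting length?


Input: aabedbc
Stack-based adjacent duplicate removal:
  Read 'a': push. Stack: a
  Read 'a': matches stack top 'a' => pop. Stack: (empty)
  Read 'b': push. Stack: b
  Read 'e': push. Stack: be
  Read 'd': push. Stack: bed
  Read 'b': push. Stack: bedb
  Read 'c': push. Stack: bedbc
Final stack: "bedbc" (length 5)

5


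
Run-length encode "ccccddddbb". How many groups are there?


Input: ccccddddbb
Scanning for consecutive runs:
  Group 1: 'c' x 4 (positions 0-3)
  Group 2: 'd' x 4 (positions 4-7)
  Group 3: 'b' x 2 (positions 8-9)
Total groups: 3

3


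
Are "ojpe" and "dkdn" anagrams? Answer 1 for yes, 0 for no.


Strings: "ojpe", "dkdn"
Sorted first:  ejop
Sorted second: ddkn
Differ at position 0: 'e' vs 'd' => not anagrams

0


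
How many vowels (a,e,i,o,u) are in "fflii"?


Input: fflii
Checking each character:
  'f' at position 0: consonant
  'f' at position 1: consonant
  'l' at position 2: consonant
  'i' at position 3: vowel (running total: 1)
  'i' at position 4: vowel (running total: 2)
Total vowels: 2

2


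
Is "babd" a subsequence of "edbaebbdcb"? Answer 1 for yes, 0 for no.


Check if "babd" is a subsequence of "edbaebbdcb"
Greedy scan:
  Position 0 ('e'): no match needed
  Position 1 ('d'): no match needed
  Position 2 ('b'): matches sub[0] = 'b'
  Position 3 ('a'): matches sub[1] = 'a'
  Position 4 ('e'): no match needed
  Position 5 ('b'): matches sub[2] = 'b'
  Position 6 ('b'): no match needed
  Position 7 ('d'): matches sub[3] = 'd'
  Position 8 ('c'): no match needed
  Position 9 ('b'): no match needed
All 4 characters matched => is a subsequence

1


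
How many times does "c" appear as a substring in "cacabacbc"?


Searching for "c" in "cacabacbc"
Scanning each position:
  Position 0: "c" => MATCH
  Position 1: "a" => no
  Position 2: "c" => MATCH
  Position 3: "a" => no
  Position 4: "b" => no
  Position 5: "a" => no
  Position 6: "c" => MATCH
  Position 7: "b" => no
  Position 8: "c" => MATCH
Total occurrences: 4

4


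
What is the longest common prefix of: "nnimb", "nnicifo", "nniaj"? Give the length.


Words: nnimb, nnicifo, nniaj
  Position 0: all 'n' => match
  Position 1: all 'n' => match
  Position 2: all 'i' => match
  Position 3: ('m', 'c', 'a') => mismatch, stop
LCP = "nni" (length 3)

3


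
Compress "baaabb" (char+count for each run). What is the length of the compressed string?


Input: baaabb
Runs:
  'b' x 1 => "b1"
  'a' x 3 => "a3"
  'b' x 2 => "b2"
Compressed: "b1a3b2"
Compressed length: 6

6


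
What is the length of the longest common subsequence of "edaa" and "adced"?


LCS of "edaa" and "adced"
DP table:
           a    d    c    e    d
      0    0    0    0    0    0
  e   0    0    0    0    1    1
  d   0    0    1    1    1    2
  a   0    1    1    1    1    2
  a   0    1    1    1    1    2
LCS length = dp[4][5] = 2

2


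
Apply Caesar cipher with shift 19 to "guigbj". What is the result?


Caesar cipher: shift "guigbj" by 19
  'g' (pos 6) + 19 = pos 25 = 'z'
  'u' (pos 20) + 19 = pos 13 = 'n'
  'i' (pos 8) + 19 = pos 1 = 'b'
  'g' (pos 6) + 19 = pos 25 = 'z'
  'b' (pos 1) + 19 = pos 20 = 'u'
  'j' (pos 9) + 19 = pos 2 = 'c'
Result: znbzuc

znbzuc


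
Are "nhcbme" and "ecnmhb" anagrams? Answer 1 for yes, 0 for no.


Strings: "nhcbme", "ecnmhb"
Sorted first:  bcehmn
Sorted second: bcehmn
Sorted forms match => anagrams

1


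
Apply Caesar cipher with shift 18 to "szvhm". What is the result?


Caesar cipher: shift "szvhm" by 18
  's' (pos 18) + 18 = pos 10 = 'k'
  'z' (pos 25) + 18 = pos 17 = 'r'
  'v' (pos 21) + 18 = pos 13 = 'n'
  'h' (pos 7) + 18 = pos 25 = 'z'
  'm' (pos 12) + 18 = pos 4 = 'e'
Result: krnze

krnze


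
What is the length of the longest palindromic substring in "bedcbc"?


Input: "bedcbc"
Checking substrings for palindromes:
  [3:6] "cbc" (len 3) => palindrome
Longest palindromic substring: "cbc" with length 3

3


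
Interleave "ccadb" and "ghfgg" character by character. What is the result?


Interleaving "ccadb" and "ghfgg":
  Position 0: 'c' from first, 'g' from second => "cg"
  Position 1: 'c' from first, 'h' from second => "ch"
  Position 2: 'a' from first, 'f' from second => "af"
  Position 3: 'd' from first, 'g' from second => "dg"
  Position 4: 'b' from first, 'g' from second => "bg"
Result: cgchafdgbg

cgchafdgbg


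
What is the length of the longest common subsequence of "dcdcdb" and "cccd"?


LCS of "dcdcdb" and "cccd"
DP table:
           c    c    c    d
      0    0    0    0    0
  d   0    0    0    0    1
  c   0    1    1    1    1
  d   0    1    1    1    2
  c   0    1    2    2    2
  d   0    1    2    2    3
  b   0    1    2    2    3
LCS length = dp[6][4] = 3

3


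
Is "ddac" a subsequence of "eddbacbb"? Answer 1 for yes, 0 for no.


Check if "ddac" is a subsequence of "eddbacbb"
Greedy scan:
  Position 0 ('e'): no match needed
  Position 1 ('d'): matches sub[0] = 'd'
  Position 2 ('d'): matches sub[1] = 'd'
  Position 3 ('b'): no match needed
  Position 4 ('a'): matches sub[2] = 'a'
  Position 5 ('c'): matches sub[3] = 'c'
  Position 6 ('b'): no match needed
  Position 7 ('b'): no match needed
All 4 characters matched => is a subsequence

1


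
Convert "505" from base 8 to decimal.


Input: "505" in base 8
Positional expansion:
  Digit '5' (value 5) x 8^2 = 320
  Digit '0' (value 0) x 8^1 = 0
  Digit '5' (value 5) x 8^0 = 5
Sum = 325

325


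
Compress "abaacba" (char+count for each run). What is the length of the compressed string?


Input: abaacba
Runs:
  'a' x 1 => "a1"
  'b' x 1 => "b1"
  'a' x 2 => "a2"
  'c' x 1 => "c1"
  'b' x 1 => "b1"
  'a' x 1 => "a1"
Compressed: "a1b1a2c1b1a1"
Compressed length: 12

12


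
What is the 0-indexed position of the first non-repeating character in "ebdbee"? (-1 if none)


Input: ebdbee
Character frequencies:
  'b': 2
  'd': 1
  'e': 3
Scanning left to right for freq == 1:
  Position 0 ('e'): freq=3, skip
  Position 1 ('b'): freq=2, skip
  Position 2 ('d'): unique! => answer = 2

2


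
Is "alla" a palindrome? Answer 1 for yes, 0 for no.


Input: alla
Reversed: alla
  Compare pos 0 ('a') with pos 3 ('a'): match
  Compare pos 1 ('l') with pos 2 ('l'): match
Result: palindrome

1


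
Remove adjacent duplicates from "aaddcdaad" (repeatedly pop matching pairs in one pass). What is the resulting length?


Input: aaddcdaad
Stack-based adjacent duplicate removal:
  Read 'a': push. Stack: a
  Read 'a': matches stack top 'a' => pop. Stack: (empty)
  Read 'd': push. Stack: d
  Read 'd': matches stack top 'd' => pop. Stack: (empty)
  Read 'c': push. Stack: c
  Read 'd': push. Stack: cd
  Read 'a': push. Stack: cda
  Read 'a': matches stack top 'a' => pop. Stack: cd
  Read 'd': matches stack top 'd' => pop. Stack: c
Final stack: "c" (length 1)

1


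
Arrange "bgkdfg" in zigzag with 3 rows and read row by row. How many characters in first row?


Zigzag "bgkdfg" into 3 rows:
Placing characters:
  'b' => row 0
  'g' => row 1
  'k' => row 2
  'd' => row 1
  'f' => row 0
  'g' => row 1
Rows:
  Row 0: "bf"
  Row 1: "gdg"
  Row 2: "k"
First row length: 2

2


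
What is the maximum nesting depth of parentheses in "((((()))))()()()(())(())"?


Input: "((((()))))()()()(())(())"
Tracking depth:
  Position 0 '(': depth becomes 1
  Position 1 '(': depth becomes 2
  Position 2 '(': depth becomes 3
  Position 3 '(': depth becomes 4
  Position 4 '(': depth becomes 5
  Position 5 ')': depth becomes 4
  Position 6 ')': depth becomes 3
  Position 7 ')': depth becomes 2
  Position 8 ')': depth becomes 1
  Position 9 ')': depth becomes 0
  Position 10 '(': depth becomes 1
  Position 11 ')': depth becomes 0
  Position 12 '(': depth becomes 1
  Position 13 ')': depth becomes 0
  Position 14 '(': depth becomes 1
  Position 15 ')': depth becomes 0
  Position 16 '(': depth becomes 1
  Position 17 '(': depth becomes 2
  Position 18 ')': depth becomes 1
  Position 19 ')': depth becomes 0
  Position 20 '(': depth becomes 1
  Position 21 '(': depth becomes 2
  Position 22 ')': depth becomes 1
  Position 23 ')': depth becomes 0
Maximum depth reached: 5

5


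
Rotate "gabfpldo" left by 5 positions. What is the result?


Input: "gabfpldo", rotate left by 5
First 5 characters: "gabfp"
Remaining characters: "ldo"
Concatenate remaining + first: "ldo" + "gabfp" = "ldogabfp"

ldogabfp


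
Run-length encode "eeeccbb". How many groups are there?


Input: eeeccbb
Scanning for consecutive runs:
  Group 1: 'e' x 3 (positions 0-2)
  Group 2: 'c' x 2 (positions 3-4)
  Group 3: 'b' x 2 (positions 5-6)
Total groups: 3

3


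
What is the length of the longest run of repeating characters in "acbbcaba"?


Input: "acbbcaba"
Scanning for longest run:
  Position 1 ('c'): new char, reset run to 1
  Position 2 ('b'): new char, reset run to 1
  Position 3 ('b'): continues run of 'b', length=2
  Position 4 ('c'): new char, reset run to 1
  Position 5 ('a'): new char, reset run to 1
  Position 6 ('b'): new char, reset run to 1
  Position 7 ('a'): new char, reset run to 1
Longest run: 'b' with length 2

2


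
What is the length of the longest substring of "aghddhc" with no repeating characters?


Input: "aghddhc"
Sliding window (track last position of each char):
  Position 0 ('a'): window [0,0] length 1 -- new best
  Position 1 ('g'): window [0,1] length 2 -- new best
  Position 2 ('h'): window [0,2] length 3 -- new best
  Position 3 ('d'): window [0,3] length 4 -- new best
  Position 4 ('d'): repeat (last at 3), move window start to 4
  Position 4 ('d'): window [4,4] length 1
  Position 5 ('h'): window [4,5] length 2
  Position 6 ('c'): window [4,6] length 3
Longest substring with no repeats: "aghd" with length 4

4


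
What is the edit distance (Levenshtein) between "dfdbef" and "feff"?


Computing edit distance: "dfdbef" -> "feff"
DP table:
           f    e    f    f
      0    1    2    3    4
  d   1    1    2    3    4
  f   2    1    2    2    3
  d   3    2    2    3    3
  b   4    3    3    3    4
  e   5    4    3    4    4
  f   6    5    4    3    4
Edit distance = dp[6][4] = 4

4


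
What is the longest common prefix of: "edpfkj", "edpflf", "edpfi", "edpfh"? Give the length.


Words: edpfkj, edpflf, edpfi, edpfh
  Position 0: all 'e' => match
  Position 1: all 'd' => match
  Position 2: all 'p' => match
  Position 3: all 'f' => match
  Position 4: ('k', 'l', 'i', 'h') => mismatch, stop
LCP = "edpf" (length 4)

4


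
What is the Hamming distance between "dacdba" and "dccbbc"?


Comparing "dacdba" and "dccbbc" position by position:
  Position 0: 'd' vs 'd' => same
  Position 1: 'a' vs 'c' => differ
  Position 2: 'c' vs 'c' => same
  Position 3: 'd' vs 'b' => differ
  Position 4: 'b' vs 'b' => same
  Position 5: 'a' vs 'c' => differ
Total differences (Hamming distance): 3

3


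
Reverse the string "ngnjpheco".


Input: ngnjpheco
Reading characters right to left:
  Position 8: 'o'
  Position 7: 'c'
  Position 6: 'e'
  Position 5: 'h'
  Position 4: 'p'
  Position 3: 'j'
  Position 2: 'n'
  Position 1: 'g'
  Position 0: 'n'
Reversed: ocehpjngn

ocehpjngn


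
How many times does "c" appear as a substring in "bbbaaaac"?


Searching for "c" in "bbbaaaac"
Scanning each position:
  Position 0: "b" => no
  Position 1: "b" => no
  Position 2: "b" => no
  Position 3: "a" => no
  Position 4: "a" => no
  Position 5: "a" => no
  Position 6: "a" => no
  Position 7: "c" => MATCH
Total occurrences: 1

1


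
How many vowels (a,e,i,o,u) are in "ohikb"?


Input: ohikb
Checking each character:
  'o' at position 0: vowel (running total: 1)
  'h' at position 1: consonant
  'i' at position 2: vowel (running total: 2)
  'k' at position 3: consonant
  'b' at position 4: consonant
Total vowels: 2

2


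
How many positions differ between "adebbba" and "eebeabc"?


Comparing "adebbba" and "eebeabc" position by position:
  Position 0: 'a' vs 'e' => DIFFER
  Position 1: 'd' vs 'e' => DIFFER
  Position 2: 'e' vs 'b' => DIFFER
  Position 3: 'b' vs 'e' => DIFFER
  Position 4: 'b' vs 'a' => DIFFER
  Position 5: 'b' vs 'b' => same
  Position 6: 'a' vs 'c' => DIFFER
Positions that differ: 6

6


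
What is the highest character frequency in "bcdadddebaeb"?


Input: bcdadddebaeb
Character counts:
  'a': 2
  'b': 3
  'c': 1
  'd': 4
  'e': 2
Maximum frequency: 4

4


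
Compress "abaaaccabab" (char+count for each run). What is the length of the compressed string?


Input: abaaaccabab
Runs:
  'a' x 1 => "a1"
  'b' x 1 => "b1"
  'a' x 3 => "a3"
  'c' x 2 => "c2"
  'a' x 1 => "a1"
  'b' x 1 => "b1"
  'a' x 1 => "a1"
  'b' x 1 => "b1"
Compressed: "a1b1a3c2a1b1a1b1"
Compressed length: 16

16


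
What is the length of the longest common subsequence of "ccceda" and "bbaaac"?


LCS of "ccceda" and "bbaaac"
DP table:
           b    b    a    a    a    c
      0    0    0    0    0    0    0
  c   0    0    0    0    0    0    1
  c   0    0    0    0    0    0    1
  c   0    0    0    0    0    0    1
  e   0    0    0    0    0    0    1
  d   0    0    0    0    0    0    1
  a   0    0    0    1    1    1    1
LCS length = dp[6][6] = 1

1


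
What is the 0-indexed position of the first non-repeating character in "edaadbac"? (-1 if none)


Input: edaadbac
Character frequencies:
  'a': 3
  'b': 1
  'c': 1
  'd': 2
  'e': 1
Scanning left to right for freq == 1:
  Position 0 ('e'): unique! => answer = 0

0


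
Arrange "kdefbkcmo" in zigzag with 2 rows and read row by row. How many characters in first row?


Zigzag "kdefbkcmo" into 2 rows:
Placing characters:
  'k' => row 0
  'd' => row 1
  'e' => row 0
  'f' => row 1
  'b' => row 0
  'k' => row 1
  'c' => row 0
  'm' => row 1
  'o' => row 0
Rows:
  Row 0: "kebco"
  Row 1: "dfkm"
First row length: 5

5


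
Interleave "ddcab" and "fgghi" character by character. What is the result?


Interleaving "ddcab" and "fgghi":
  Position 0: 'd' from first, 'f' from second => "df"
  Position 1: 'd' from first, 'g' from second => "dg"
  Position 2: 'c' from first, 'g' from second => "cg"
  Position 3: 'a' from first, 'h' from second => "ah"
  Position 4: 'b' from first, 'i' from second => "bi"
Result: dfdgcgahbi

dfdgcgahbi


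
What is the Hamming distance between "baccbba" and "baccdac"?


Comparing "baccbba" and "baccdac" position by position:
  Position 0: 'b' vs 'b' => same
  Position 1: 'a' vs 'a' => same
  Position 2: 'c' vs 'c' => same
  Position 3: 'c' vs 'c' => same
  Position 4: 'b' vs 'd' => differ
  Position 5: 'b' vs 'a' => differ
  Position 6: 'a' vs 'c' => differ
Total differences (Hamming distance): 3

3


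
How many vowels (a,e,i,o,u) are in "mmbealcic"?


Input: mmbealcic
Checking each character:
  'm' at position 0: consonant
  'm' at position 1: consonant
  'b' at position 2: consonant
  'e' at position 3: vowel (running total: 1)
  'a' at position 4: vowel (running total: 2)
  'l' at position 5: consonant
  'c' at position 6: consonant
  'i' at position 7: vowel (running total: 3)
  'c' at position 8: consonant
Total vowels: 3

3


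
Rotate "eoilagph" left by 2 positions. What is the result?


Input: "eoilagph", rotate left by 2
First 2 characters: "eo"
Remaining characters: "ilagph"
Concatenate remaining + first: "ilagph" + "eo" = "ilagpheo"

ilagpheo


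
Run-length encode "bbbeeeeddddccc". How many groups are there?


Input: bbbeeeeddddccc
Scanning for consecutive runs:
  Group 1: 'b' x 3 (positions 0-2)
  Group 2: 'e' x 4 (positions 3-6)
  Group 3: 'd' x 4 (positions 7-10)
  Group 4: 'c' x 3 (positions 11-13)
Total groups: 4

4


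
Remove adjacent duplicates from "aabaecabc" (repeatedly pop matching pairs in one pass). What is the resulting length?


Input: aabaecabc
Stack-based adjacent duplicate removal:
  Read 'a': push. Stack: a
  Read 'a': matches stack top 'a' => pop. Stack: (empty)
  Read 'b': push. Stack: b
  Read 'a': push. Stack: ba
  Read 'e': push. Stack: bae
  Read 'c': push. Stack: baec
  Read 'a': push. Stack: baeca
  Read 'b': push. Stack: baecab
  Read 'c': push. Stack: baecabc
Final stack: "baecabc" (length 7)

7


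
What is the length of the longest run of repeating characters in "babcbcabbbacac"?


Input: "babcbcabbbacac"
Scanning for longest run:
  Position 1 ('a'): new char, reset run to 1
  Position 2 ('b'): new char, reset run to 1
  Position 3 ('c'): new char, reset run to 1
  Position 4 ('b'): new char, reset run to 1
  Position 5 ('c'): new char, reset run to 1
  Position 6 ('a'): new char, reset run to 1
  Position 7 ('b'): new char, reset run to 1
  Position 8 ('b'): continues run of 'b', length=2
  Position 9 ('b'): continues run of 'b', length=3
  Position 10 ('a'): new char, reset run to 1
  Position 11 ('c'): new char, reset run to 1
  Position 12 ('a'): new char, reset run to 1
  Position 13 ('c'): new char, reset run to 1
Longest run: 'b' with length 3

3


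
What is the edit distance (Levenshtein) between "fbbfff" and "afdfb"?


Computing edit distance: "fbbfff" -> "afdfb"
DP table:
           a    f    d    f    b
      0    1    2    3    4    5
  f   1    1    1    2    3    4
  b   2    2    2    2    3    3
  b   3    3    3    3    3    3
  f   4    4    3    4    3    4
  f   5    5    4    4    4    4
  f   6    6    5    5    4    5
Edit distance = dp[6][5] = 5

5


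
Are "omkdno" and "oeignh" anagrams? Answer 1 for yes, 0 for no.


Strings: "omkdno", "oeignh"
Sorted first:  dkmnoo
Sorted second: eghino
Differ at position 0: 'd' vs 'e' => not anagrams

0


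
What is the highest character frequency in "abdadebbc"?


Input: abdadebbc
Character counts:
  'a': 2
  'b': 3
  'c': 1
  'd': 2
  'e': 1
Maximum frequency: 3

3


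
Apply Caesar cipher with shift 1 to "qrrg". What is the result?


Caesar cipher: shift "qrrg" by 1
  'q' (pos 16) + 1 = pos 17 = 'r'
  'r' (pos 17) + 1 = pos 18 = 's'
  'r' (pos 17) + 1 = pos 18 = 's'
  'g' (pos 6) + 1 = pos 7 = 'h'
Result: rssh

rssh


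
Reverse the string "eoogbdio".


Input: eoogbdio
Reading characters right to left:
  Position 7: 'o'
  Position 6: 'i'
  Position 5: 'd'
  Position 4: 'b'
  Position 3: 'g'
  Position 2: 'o'
  Position 1: 'o'
  Position 0: 'e'
Reversed: oidbgooe

oidbgooe


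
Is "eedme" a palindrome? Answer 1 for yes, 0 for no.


Input: eedme
Reversed: emdee
  Compare pos 0 ('e') with pos 4 ('e'): match
  Compare pos 1 ('e') with pos 3 ('m'): MISMATCH
Result: not a palindrome

0


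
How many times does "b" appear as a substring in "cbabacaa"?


Searching for "b" in "cbabacaa"
Scanning each position:
  Position 0: "c" => no
  Position 1: "b" => MATCH
  Position 2: "a" => no
  Position 3: "b" => MATCH
  Position 4: "a" => no
  Position 5: "c" => no
  Position 6: "a" => no
  Position 7: "a" => no
Total occurrences: 2

2


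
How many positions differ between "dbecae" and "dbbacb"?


Comparing "dbecae" and "dbbacb" position by position:
  Position 0: 'd' vs 'd' => same
  Position 1: 'b' vs 'b' => same
  Position 2: 'e' vs 'b' => DIFFER
  Position 3: 'c' vs 'a' => DIFFER
  Position 4: 'a' vs 'c' => DIFFER
  Position 5: 'e' vs 'b' => DIFFER
Positions that differ: 4

4


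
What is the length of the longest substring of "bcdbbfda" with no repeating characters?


Input: "bcdbbfda"
Sliding window (track last position of each char):
  Position 0 ('b'): window [0,0] length 1 -- new best
  Position 1 ('c'): window [0,1] length 2 -- new best
  Position 2 ('d'): window [0,2] length 3 -- new best
  Position 3 ('b'): repeat (last at 0), move window start to 1
  Position 3 ('b'): window [1,3] length 3
  Position 4 ('b'): repeat (last at 3), move window start to 4
  Position 4 ('b'): window [4,4] length 1
  Position 5 ('f'): window [4,5] length 2
  Position 6 ('d'): window [4,6] length 3
  Position 7 ('a'): window [4,7] length 4 -- new best
Longest substring with no repeats: "bfda" with length 4

4


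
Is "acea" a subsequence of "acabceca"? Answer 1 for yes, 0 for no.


Check if "acea" is a subsequence of "acabceca"
Greedy scan:
  Position 0 ('a'): matches sub[0] = 'a'
  Position 1 ('c'): matches sub[1] = 'c'
  Position 2 ('a'): no match needed
  Position 3 ('b'): no match needed
  Position 4 ('c'): no match needed
  Position 5 ('e'): matches sub[2] = 'e'
  Position 6 ('c'): no match needed
  Position 7 ('a'): matches sub[3] = 'a'
All 4 characters matched => is a subsequence

1


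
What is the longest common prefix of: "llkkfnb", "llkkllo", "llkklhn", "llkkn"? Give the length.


Words: llkkfnb, llkkllo, llkklhn, llkkn
  Position 0: all 'l' => match
  Position 1: all 'l' => match
  Position 2: all 'k' => match
  Position 3: all 'k' => match
  Position 4: ('f', 'l', 'l', 'n') => mismatch, stop
LCP = "llkk" (length 4)

4


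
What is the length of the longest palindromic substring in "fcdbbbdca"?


Input: "fcdbbbdca"
Checking substrings for palindromes:
  [1:8] "cdbbbdc" (len 7) => palindrome
  [2:7] "dbbbd" (len 5) => palindrome
  [3:6] "bbb" (len 3) => palindrome
  [3:5] "bb" (len 2) => palindrome
  [4:6] "bb" (len 2) => palindrome
Longest palindromic substring: "cdbbbdc" with length 7

7


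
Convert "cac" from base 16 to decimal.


Input: "cac" in base 16
Positional expansion:
  Digit 'c' (value 12) x 16^2 = 3072
  Digit 'a' (value 10) x 16^1 = 160
  Digit 'c' (value 12) x 16^0 = 12
Sum = 3244

3244


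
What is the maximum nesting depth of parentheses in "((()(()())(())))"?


Input: "((()(()())(())))"
Tracking depth:
  Position 0 '(': depth becomes 1
  Position 1 '(': depth becomes 2
  Position 2 '(': depth becomes 3
  Position 3 ')': depth becomes 2
  Position 4 '(': depth becomes 3
  Position 5 '(': depth becomes 4
  Position 6 ')': depth becomes 3
  Position 7 '(': depth becomes 4
  Position 8 ')': depth becomes 3
  Position 9 ')': depth becomes 2
  Position 10 '(': depth becomes 3
  Position 11 '(': depth becomes 4
  Position 12 ')': depth becomes 3
  Position 13 ')': depth becomes 2
  Position 14 ')': depth becomes 1
  Position 15 ')': depth becomes 0
Maximum depth reached: 4

4


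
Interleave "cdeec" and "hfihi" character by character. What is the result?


Interleaving "cdeec" and "hfihi":
  Position 0: 'c' from first, 'h' from second => "ch"
  Position 1: 'd' from first, 'f' from second => "df"
  Position 2: 'e' from first, 'i' from second => "ei"
  Position 3: 'e' from first, 'h' from second => "eh"
  Position 4: 'c' from first, 'i' from second => "ci"
Result: chdfeiehci

chdfeiehci


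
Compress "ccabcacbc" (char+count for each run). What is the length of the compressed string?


Input: ccabcacbc
Runs:
  'c' x 2 => "c2"
  'a' x 1 => "a1"
  'b' x 1 => "b1"
  'c' x 1 => "c1"
  'a' x 1 => "a1"
  'c' x 1 => "c1"
  'b' x 1 => "b1"
  'c' x 1 => "c1"
Compressed: "c2a1b1c1a1c1b1c1"
Compressed length: 16

16


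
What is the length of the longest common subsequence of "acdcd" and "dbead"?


LCS of "acdcd" and "dbead"
DP table:
           d    b    e    a    d
      0    0    0    0    0    0
  a   0    0    0    0    1    1
  c   0    0    0    0    1    1
  d   0    1    1    1    1    2
  c   0    1    1    1    1    2
  d   0    1    1    1    1    2
LCS length = dp[5][5] = 2

2


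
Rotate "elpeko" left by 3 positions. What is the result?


Input: "elpeko", rotate left by 3
First 3 characters: "elp"
Remaining characters: "eko"
Concatenate remaining + first: "eko" + "elp" = "ekoelp"

ekoelp


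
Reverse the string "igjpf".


Input: igjpf
Reading characters right to left:
  Position 4: 'f'
  Position 3: 'p'
  Position 2: 'j'
  Position 1: 'g'
  Position 0: 'i'
Reversed: fpjgi

fpjgi


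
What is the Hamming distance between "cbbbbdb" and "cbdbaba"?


Comparing "cbbbbdb" and "cbdbaba" position by position:
  Position 0: 'c' vs 'c' => same
  Position 1: 'b' vs 'b' => same
  Position 2: 'b' vs 'd' => differ
  Position 3: 'b' vs 'b' => same
  Position 4: 'b' vs 'a' => differ
  Position 5: 'd' vs 'b' => differ
  Position 6: 'b' vs 'a' => differ
Total differences (Hamming distance): 4

4


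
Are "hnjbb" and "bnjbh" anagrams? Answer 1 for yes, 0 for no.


Strings: "hnjbb", "bnjbh"
Sorted first:  bbhjn
Sorted second: bbhjn
Sorted forms match => anagrams

1


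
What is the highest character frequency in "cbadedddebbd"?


Input: cbadedddebbd
Character counts:
  'a': 1
  'b': 3
  'c': 1
  'd': 5
  'e': 2
Maximum frequency: 5

5


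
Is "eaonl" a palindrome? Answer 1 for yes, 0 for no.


Input: eaonl
Reversed: lnoae
  Compare pos 0 ('e') with pos 4 ('l'): MISMATCH
  Compare pos 1 ('a') with pos 3 ('n'): MISMATCH
Result: not a palindrome

0


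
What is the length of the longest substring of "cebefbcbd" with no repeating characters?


Input: "cebefbcbd"
Sliding window (track last position of each char):
  Position 0 ('c'): window [0,0] length 1 -- new best
  Position 1 ('e'): window [0,1] length 2 -- new best
  Position 2 ('b'): window [0,2] length 3 -- new best
  Position 3 ('e'): repeat (last at 1), move window start to 2
  Position 3 ('e'): window [2,3] length 2
  Position 4 ('f'): window [2,4] length 3
  Position 5 ('b'): repeat (last at 2), move window start to 3
  Position 5 ('b'): window [3,5] length 3
  Position 6 ('c'): window [3,6] length 4 -- new best
  Position 7 ('b'): repeat (last at 5), move window start to 6
  Position 7 ('b'): window [6,7] length 2
  Position 8 ('d'): window [6,8] length 3
Longest substring with no repeats: "efbc" with length 4

4


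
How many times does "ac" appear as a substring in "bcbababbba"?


Searching for "ac" in "bcbababbba"
Scanning each position:
  Position 0: "bc" => no
  Position 1: "cb" => no
  Position 2: "ba" => no
  Position 3: "ab" => no
  Position 4: "ba" => no
  Position 5: "ab" => no
  Position 6: "bb" => no
  Position 7: "bb" => no
  Position 8: "ba" => no
Total occurrences: 0

0


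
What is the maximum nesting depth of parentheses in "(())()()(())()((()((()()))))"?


Input: "(())()()(())()((()((()()))))"
Tracking depth:
  Position 0 '(': depth becomes 1
  Position 1 '(': depth becomes 2
  Position 2 ')': depth becomes 1
  Position 3 ')': depth becomes 0
  Position 4 '(': depth becomes 1
  Position 5 ')': depth becomes 0
  Position 6 '(': depth becomes 1
  Position 7 ')': depth becomes 0
  Position 8 '(': depth becomes 1
  Position 9 '(': depth becomes 2
  Position 10 ')': depth becomes 1
  Position 11 ')': depth becomes 0
  Position 12 '(': depth becomes 1
  Position 13 ')': depth becomes 0
  Position 14 '(': depth becomes 1
  Position 15 '(': depth becomes 2
  Position 16 '(': depth becomes 3
  Position 17 ')': depth becomes 2
  Position 18 '(': depth becomes 3
  Position 19 '(': depth becomes 4
  Position 20 '(': depth becomes 5
  Position 21 ')': depth becomes 4
  Position 22 '(': depth becomes 5
  Position 23 ')': depth becomes 4
  Position 24 ')': depth becomes 3
  Position 25 ')': depth becomes 2
  Position 26 ')': depth becomes 1
  Position 27 ')': depth becomes 0
Maximum depth reached: 5

5


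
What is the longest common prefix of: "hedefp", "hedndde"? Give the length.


Words: hedefp, hedndde
  Position 0: all 'h' => match
  Position 1: all 'e' => match
  Position 2: all 'd' => match
  Position 3: ('e', 'n') => mismatch, stop
LCP = "hed" (length 3)

3


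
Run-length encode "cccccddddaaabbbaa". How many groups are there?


Input: cccccddddaaabbbaa
Scanning for consecutive runs:
  Group 1: 'c' x 5 (positions 0-4)
  Group 2: 'd' x 4 (positions 5-8)
  Group 3: 'a' x 3 (positions 9-11)
  Group 4: 'b' x 3 (positions 12-14)
  Group 5: 'a' x 2 (positions 15-16)
Total groups: 5

5


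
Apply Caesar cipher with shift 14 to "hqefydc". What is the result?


Caesar cipher: shift "hqefydc" by 14
  'h' (pos 7) + 14 = pos 21 = 'v'
  'q' (pos 16) + 14 = pos 4 = 'e'
  'e' (pos 4) + 14 = pos 18 = 's'
  'f' (pos 5) + 14 = pos 19 = 't'
  'y' (pos 24) + 14 = pos 12 = 'm'
  'd' (pos 3) + 14 = pos 17 = 'r'
  'c' (pos 2) + 14 = pos 16 = 'q'
Result: vestmrq

vestmrq


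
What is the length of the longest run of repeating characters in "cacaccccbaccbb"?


Input: "cacaccccbaccbb"
Scanning for longest run:
  Position 1 ('a'): new char, reset run to 1
  Position 2 ('c'): new char, reset run to 1
  Position 3 ('a'): new char, reset run to 1
  Position 4 ('c'): new char, reset run to 1
  Position 5 ('c'): continues run of 'c', length=2
  Position 6 ('c'): continues run of 'c', length=3
  Position 7 ('c'): continues run of 'c', length=4
  Position 8 ('b'): new char, reset run to 1
  Position 9 ('a'): new char, reset run to 1
  Position 10 ('c'): new char, reset run to 1
  Position 11 ('c'): continues run of 'c', length=2
  Position 12 ('b'): new char, reset run to 1
  Position 13 ('b'): continues run of 'b', length=2
Longest run: 'c' with length 4

4


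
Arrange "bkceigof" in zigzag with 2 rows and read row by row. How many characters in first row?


Zigzag "bkceigof" into 2 rows:
Placing characters:
  'b' => row 0
  'k' => row 1
  'c' => row 0
  'e' => row 1
  'i' => row 0
  'g' => row 1
  'o' => row 0
  'f' => row 1
Rows:
  Row 0: "bcio"
  Row 1: "kegf"
First row length: 4

4


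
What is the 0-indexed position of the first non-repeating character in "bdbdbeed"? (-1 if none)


Input: bdbdbeed
Character frequencies:
  'b': 3
  'd': 3
  'e': 2
Scanning left to right for freq == 1:
  Position 0 ('b'): freq=3, skip
  Position 1 ('d'): freq=3, skip
  Position 2 ('b'): freq=3, skip
  Position 3 ('d'): freq=3, skip
  Position 4 ('b'): freq=3, skip
  Position 5 ('e'): freq=2, skip
  Position 6 ('e'): freq=2, skip
  Position 7 ('d'): freq=3, skip
  No unique character found => answer = -1

-1


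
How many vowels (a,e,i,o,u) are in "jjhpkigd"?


Input: jjhpkigd
Checking each character:
  'j' at position 0: consonant
  'j' at position 1: consonant
  'h' at position 2: consonant
  'p' at position 3: consonant
  'k' at position 4: consonant
  'i' at position 5: vowel (running total: 1)
  'g' at position 6: consonant
  'd' at position 7: consonant
Total vowels: 1

1


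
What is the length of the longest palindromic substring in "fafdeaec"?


Input: "fafdeaec"
Checking substrings for palindromes:
  [0:3] "faf" (len 3) => palindrome
  [4:7] "eae" (len 3) => palindrome
Longest palindromic substring: "faf" with length 3

3
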